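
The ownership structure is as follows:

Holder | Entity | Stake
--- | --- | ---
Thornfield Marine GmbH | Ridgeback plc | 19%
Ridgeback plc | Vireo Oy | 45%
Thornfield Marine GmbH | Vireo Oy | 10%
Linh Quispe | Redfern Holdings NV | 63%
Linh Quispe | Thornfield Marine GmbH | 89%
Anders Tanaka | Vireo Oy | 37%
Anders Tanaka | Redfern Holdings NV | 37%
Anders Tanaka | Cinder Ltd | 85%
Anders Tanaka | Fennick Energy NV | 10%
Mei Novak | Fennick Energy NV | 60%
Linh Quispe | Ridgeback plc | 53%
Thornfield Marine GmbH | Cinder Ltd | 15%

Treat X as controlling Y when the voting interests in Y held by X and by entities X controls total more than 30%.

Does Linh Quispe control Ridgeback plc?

Yes

Linh holds 89% of Thornfield, so Linh controls Thornfield.
Linh and Thornfield together hold 53% + 19% = 72% of Ridgeback, so Linh controls Ridgeback.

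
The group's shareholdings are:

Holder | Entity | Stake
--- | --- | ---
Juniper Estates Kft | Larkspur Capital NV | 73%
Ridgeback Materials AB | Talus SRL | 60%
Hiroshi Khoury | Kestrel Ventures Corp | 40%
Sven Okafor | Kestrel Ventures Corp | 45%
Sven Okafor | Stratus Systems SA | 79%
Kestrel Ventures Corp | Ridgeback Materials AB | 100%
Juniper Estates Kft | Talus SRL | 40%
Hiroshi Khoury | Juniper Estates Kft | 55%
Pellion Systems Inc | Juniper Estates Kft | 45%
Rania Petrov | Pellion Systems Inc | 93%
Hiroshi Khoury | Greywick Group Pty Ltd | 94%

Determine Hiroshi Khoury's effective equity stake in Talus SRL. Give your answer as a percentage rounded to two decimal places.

46.00%

Hiroshi reaches Talus along 2 paths.
Via Juniper: 55% × 40% = 22%.
Via Kestrel → Ridgeback: 40% × 100% × 60% = 24%.
Total: 22% + 24% = 46%.
Rounded: 46.00%.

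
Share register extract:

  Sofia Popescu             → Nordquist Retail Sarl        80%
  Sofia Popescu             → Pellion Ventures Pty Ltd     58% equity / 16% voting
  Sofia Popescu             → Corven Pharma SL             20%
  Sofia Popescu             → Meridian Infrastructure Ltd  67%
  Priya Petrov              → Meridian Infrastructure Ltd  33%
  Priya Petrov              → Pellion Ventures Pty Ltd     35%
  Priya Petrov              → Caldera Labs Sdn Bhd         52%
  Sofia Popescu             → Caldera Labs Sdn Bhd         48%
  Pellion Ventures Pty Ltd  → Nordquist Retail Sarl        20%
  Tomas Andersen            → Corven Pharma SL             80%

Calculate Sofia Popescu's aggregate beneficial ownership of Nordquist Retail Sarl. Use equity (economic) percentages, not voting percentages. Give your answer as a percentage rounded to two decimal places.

Sofia reaches Nordquist along 2 paths.
Direct stake: 80% = 80%.
Via Pellion: 58% × 20% = 11.6%.
Total: 80% + 11.6% = 91.6%.
Rounded: 91.60%.

91.60%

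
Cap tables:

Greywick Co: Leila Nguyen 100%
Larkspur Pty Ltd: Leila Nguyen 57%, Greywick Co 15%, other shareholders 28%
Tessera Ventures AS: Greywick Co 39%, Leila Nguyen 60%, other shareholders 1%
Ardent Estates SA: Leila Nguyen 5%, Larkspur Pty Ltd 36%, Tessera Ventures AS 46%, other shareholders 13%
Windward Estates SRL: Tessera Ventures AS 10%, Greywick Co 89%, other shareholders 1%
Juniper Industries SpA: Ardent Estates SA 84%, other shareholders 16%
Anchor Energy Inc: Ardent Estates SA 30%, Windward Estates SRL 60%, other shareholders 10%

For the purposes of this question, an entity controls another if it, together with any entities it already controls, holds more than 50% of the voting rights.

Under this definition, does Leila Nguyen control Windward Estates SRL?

Leila holds 100% of Greywick, so Leila controls Greywick.
Greywick and Leila together hold 39% + 60% = 99% of Tessera, so Leila controls Tessera.
Tessera and Greywick together hold 10% + 89% = 99% of Windward, so Leila controls Windward.

Yes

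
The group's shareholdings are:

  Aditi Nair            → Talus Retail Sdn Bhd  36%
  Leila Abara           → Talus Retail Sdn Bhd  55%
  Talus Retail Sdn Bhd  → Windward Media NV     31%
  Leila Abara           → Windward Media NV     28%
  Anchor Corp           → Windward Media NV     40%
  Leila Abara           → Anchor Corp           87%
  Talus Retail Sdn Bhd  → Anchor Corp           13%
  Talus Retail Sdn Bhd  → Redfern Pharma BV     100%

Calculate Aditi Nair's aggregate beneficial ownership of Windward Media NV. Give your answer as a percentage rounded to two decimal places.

Aditi reaches Windward along 2 paths.
Via Talus: 36% × 31% = 11.16%.
Via Talus → Anchor: 36% × 13% × 40% = 1.872%.
Total: 11.16% + 1.872% = 13.032%.
Rounded: 13.03%.

13.03%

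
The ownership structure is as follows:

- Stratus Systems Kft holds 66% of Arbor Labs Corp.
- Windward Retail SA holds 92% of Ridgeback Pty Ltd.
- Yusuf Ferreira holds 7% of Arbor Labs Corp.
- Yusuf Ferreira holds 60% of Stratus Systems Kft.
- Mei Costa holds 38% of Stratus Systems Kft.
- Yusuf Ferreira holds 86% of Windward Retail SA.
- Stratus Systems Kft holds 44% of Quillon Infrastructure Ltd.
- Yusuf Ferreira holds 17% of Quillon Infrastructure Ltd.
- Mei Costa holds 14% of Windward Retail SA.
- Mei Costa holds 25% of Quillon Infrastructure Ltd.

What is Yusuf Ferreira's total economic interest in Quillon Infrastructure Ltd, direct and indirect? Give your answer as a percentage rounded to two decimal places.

43.40%

Yusuf reaches Quillon along 2 paths.
Direct stake: 17% = 17%.
Via Stratus: 60% × 44% = 26.4%.
Total: 17% + 26.4% = 43.4%.
Rounded: 43.40%.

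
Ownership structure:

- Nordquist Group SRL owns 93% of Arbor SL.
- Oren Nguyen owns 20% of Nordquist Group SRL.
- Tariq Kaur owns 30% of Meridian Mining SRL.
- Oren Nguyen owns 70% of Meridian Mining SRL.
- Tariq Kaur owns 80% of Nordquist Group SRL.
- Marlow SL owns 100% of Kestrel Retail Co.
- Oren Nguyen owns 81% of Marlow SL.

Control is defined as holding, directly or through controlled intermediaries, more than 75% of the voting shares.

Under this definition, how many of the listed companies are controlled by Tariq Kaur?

Tariq holds 80% of Nordquist, so Tariq controls Nordquist.
Nordquist holds 93% of Arbor, so Tariq controls Arbor.
No other company's threshold is met.
Tariq controls 2 companies.

2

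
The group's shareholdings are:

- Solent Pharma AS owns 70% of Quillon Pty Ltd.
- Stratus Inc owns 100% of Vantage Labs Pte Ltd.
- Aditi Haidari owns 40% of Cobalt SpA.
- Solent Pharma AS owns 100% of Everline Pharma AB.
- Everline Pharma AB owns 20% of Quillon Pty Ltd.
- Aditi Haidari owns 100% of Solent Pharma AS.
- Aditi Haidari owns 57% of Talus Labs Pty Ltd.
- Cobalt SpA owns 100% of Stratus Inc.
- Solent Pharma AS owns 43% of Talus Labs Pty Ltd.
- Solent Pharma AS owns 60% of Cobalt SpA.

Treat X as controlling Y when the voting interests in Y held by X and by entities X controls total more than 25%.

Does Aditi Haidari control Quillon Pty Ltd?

Yes

Aditi holds 100% of Solent, so Aditi controls Solent.
Solent holds 100% of Everline, so Aditi controls Everline.
Solent and Everline together hold 70% + 20% = 90% of Quillon, so Aditi controls Quillon.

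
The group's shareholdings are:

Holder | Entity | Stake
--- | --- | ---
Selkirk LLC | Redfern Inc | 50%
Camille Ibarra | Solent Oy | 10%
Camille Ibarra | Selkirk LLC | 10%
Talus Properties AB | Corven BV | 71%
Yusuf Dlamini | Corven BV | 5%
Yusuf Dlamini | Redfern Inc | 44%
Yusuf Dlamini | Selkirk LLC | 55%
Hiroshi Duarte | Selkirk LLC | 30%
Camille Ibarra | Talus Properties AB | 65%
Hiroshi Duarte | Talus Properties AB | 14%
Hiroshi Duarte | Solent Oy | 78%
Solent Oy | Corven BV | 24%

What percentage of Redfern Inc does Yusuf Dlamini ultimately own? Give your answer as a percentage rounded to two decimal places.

Yusuf reaches Redfern along 2 paths.
Direct stake: 44% = 44%.
Via Selkirk: 55% × 50% = 27.5%.
Total: 44% + 27.5% = 71.5%.
Rounded: 71.50%.

71.50%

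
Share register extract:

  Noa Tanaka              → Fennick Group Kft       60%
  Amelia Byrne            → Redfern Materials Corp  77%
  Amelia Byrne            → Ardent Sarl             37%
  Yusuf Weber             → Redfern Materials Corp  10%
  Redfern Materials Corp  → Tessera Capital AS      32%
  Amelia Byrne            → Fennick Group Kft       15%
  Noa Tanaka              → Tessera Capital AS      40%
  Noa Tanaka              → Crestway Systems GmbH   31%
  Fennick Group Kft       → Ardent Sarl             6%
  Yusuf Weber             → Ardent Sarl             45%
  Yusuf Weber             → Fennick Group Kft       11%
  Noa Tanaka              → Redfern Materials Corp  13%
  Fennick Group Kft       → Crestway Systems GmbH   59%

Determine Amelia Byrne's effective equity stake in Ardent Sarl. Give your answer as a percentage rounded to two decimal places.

Amelia reaches Ardent along 2 paths.
Via Fennick: 15% × 6% = 0.9%.
Direct stake: 37% = 37%.
Total: 0.9% + 37% = 37.9%.
Rounded: 37.90%.

37.90%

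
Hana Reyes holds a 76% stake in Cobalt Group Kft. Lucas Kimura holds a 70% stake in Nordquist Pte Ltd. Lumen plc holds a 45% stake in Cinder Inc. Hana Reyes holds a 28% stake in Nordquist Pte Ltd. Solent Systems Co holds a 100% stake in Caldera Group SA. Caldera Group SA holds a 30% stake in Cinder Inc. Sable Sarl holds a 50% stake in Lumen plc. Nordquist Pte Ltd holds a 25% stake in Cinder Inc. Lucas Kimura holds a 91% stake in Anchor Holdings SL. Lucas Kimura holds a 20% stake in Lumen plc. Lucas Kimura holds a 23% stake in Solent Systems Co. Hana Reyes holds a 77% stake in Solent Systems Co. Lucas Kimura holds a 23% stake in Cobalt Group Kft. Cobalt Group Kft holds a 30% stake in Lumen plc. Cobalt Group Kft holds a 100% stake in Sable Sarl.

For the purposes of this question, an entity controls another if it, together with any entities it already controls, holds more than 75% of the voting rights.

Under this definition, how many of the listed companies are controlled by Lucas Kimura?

Lucas holds 91% of Anchor, so Lucas controls Anchor.
No other company's threshold is met.
Lucas controls 1 company.

1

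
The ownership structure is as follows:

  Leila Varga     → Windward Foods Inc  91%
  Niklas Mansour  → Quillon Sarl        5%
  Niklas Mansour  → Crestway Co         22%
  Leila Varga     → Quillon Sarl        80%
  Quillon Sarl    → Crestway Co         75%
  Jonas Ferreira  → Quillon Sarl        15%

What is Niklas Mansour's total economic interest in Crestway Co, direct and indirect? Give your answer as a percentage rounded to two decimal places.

Niklas reaches Crestway along 2 paths.
Via Quillon: 5% × 75% = 3.75%.
Direct stake: 22% = 22%.
Total: 3.75% + 22% = 25.75%.

25.75%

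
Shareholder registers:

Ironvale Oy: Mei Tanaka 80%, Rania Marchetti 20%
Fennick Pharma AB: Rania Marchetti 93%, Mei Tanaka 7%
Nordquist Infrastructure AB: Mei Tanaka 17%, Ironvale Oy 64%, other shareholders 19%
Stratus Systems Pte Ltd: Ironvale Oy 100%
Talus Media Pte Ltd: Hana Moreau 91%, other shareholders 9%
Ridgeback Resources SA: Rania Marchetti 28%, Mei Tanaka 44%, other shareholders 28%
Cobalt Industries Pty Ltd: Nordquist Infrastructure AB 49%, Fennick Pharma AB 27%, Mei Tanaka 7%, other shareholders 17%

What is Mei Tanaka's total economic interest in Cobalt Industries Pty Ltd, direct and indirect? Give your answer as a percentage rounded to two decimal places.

Mei reaches Cobalt along 4 paths.
Via Nordquist: 17% × 49% = 8.33%.
Via Ironvale → Nordquist: 80% × 64% × 49% = 25.088%.
Via Fennick: 7% × 27% = 1.89%.
Direct stake: 7% = 7%.
Total: 8.33% + 25.088% + 1.89% + 7% = 42.308%.
Rounded: 42.31%.

42.31%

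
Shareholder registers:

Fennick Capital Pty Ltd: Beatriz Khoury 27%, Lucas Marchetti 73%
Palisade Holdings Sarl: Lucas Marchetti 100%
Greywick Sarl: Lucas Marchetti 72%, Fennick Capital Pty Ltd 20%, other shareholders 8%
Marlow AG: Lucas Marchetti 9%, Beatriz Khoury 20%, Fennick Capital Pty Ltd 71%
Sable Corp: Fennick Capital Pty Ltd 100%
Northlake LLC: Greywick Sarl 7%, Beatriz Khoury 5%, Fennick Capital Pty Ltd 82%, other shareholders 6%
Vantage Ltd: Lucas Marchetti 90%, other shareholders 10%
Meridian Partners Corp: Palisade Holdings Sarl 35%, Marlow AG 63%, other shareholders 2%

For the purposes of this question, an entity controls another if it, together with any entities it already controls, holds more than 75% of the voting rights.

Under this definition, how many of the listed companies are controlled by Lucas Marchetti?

Lucas holds 100% of Palisade, so Lucas controls Palisade.
Lucas holds 90% of Vantage, so Lucas controls Vantage.
No other company's threshold is met.
Lucas controls 2 companies.

2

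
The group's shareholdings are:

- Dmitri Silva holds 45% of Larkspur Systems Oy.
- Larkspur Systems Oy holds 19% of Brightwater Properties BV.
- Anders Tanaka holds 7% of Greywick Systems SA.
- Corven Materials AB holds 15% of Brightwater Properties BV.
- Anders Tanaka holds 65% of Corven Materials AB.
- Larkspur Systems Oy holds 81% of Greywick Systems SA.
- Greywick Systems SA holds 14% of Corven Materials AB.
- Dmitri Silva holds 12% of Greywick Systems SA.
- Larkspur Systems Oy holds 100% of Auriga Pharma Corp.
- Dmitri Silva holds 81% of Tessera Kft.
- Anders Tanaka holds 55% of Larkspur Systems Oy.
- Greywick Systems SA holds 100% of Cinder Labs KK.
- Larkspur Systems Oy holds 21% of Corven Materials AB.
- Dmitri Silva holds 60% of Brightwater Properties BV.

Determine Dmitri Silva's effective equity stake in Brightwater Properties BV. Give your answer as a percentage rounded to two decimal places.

Dmitri reaches Brightwater along 5 paths.
Via Larkspur → Corven: 45% × 21% × 15% = 1.4175%.
Via Larkspur → Greywick → Corven: 45% × 81% × 14% × 15% = 0.76545%.
Via Greywick → Corven: 12% × 14% × 15% = 0.252%.
Via Larkspur: 45% × 19% = 8.55%.
Direct stake: 60% = 60%.
Total: 1.4175% + 0.76545% + 0.252% + 8.55% + 60% = 70.98495%.
Rounded: 70.98%.

70.98%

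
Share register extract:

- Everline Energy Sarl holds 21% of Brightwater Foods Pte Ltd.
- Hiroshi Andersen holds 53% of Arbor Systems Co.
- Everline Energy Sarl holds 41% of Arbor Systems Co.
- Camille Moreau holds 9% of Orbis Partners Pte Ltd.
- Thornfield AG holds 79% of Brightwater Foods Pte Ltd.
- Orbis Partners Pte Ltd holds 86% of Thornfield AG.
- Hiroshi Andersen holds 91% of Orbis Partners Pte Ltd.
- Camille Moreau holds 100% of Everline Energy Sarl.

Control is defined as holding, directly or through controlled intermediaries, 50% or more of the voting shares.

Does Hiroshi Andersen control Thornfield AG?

Hiroshi holds 91% of Orbis, so Hiroshi controls Orbis.
Orbis holds 86% of Thornfield, so Hiroshi controls Thornfield.

Yes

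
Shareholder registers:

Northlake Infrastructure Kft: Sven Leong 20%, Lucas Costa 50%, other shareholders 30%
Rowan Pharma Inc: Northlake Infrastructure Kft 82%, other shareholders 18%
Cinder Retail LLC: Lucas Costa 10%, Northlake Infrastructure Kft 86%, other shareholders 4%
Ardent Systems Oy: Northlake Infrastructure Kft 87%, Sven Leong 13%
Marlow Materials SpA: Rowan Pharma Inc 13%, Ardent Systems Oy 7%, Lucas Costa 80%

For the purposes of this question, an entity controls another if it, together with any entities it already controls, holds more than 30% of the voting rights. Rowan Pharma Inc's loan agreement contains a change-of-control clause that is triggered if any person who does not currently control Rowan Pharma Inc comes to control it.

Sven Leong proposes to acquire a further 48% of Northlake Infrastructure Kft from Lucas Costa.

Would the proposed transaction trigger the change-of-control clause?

The purchase adds only to Sven's holdings (Lucas's stake shrinks), so Sven is the only person who could newly come to control Rowan.
Sven's largest direct stake is 20% in Northlake, which does not meet the threshold, so Sven controls no company.
Neither Sven nor any entity Sven controls holds any voting interest in Rowan.
So before the transaction, Sven does not control Rowan.
After the purchase, Sven's direct stake in Northlake rises to 20% + 48% = 68%, and Lucas's stake falls to 2%.
Sven holds 68% of Northlake, so Sven controls Northlake.
Northlake holds 82% of Rowan, so Sven controls Rowan.
Sven did not control Rowan before and does after, so the clause is triggered.

Yes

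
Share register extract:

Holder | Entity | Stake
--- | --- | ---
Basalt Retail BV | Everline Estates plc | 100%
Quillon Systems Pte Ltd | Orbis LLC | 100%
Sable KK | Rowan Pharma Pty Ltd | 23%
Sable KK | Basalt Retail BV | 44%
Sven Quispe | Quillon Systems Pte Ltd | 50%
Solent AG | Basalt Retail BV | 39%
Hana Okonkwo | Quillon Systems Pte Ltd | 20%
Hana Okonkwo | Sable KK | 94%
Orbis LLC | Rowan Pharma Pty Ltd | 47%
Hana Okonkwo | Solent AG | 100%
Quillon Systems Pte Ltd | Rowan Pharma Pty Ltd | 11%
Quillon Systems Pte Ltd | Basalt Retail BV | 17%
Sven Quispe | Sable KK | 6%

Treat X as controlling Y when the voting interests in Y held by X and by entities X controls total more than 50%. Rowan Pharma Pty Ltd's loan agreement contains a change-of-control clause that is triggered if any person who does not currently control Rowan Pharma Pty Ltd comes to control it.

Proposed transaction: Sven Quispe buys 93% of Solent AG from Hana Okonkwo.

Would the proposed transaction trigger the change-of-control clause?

No

The purchase adds only to Sven's holdings (Hana's stake shrinks), so Sven is the only person who could newly come to control Rowan.
Sven's largest direct stake is 50% in Quillon, which does not meet the threshold, so Sven controls no company.
Neither Sven nor any entity Sven controls holds any voting interest in Rowan.
So before the transaction, Sven does not control Rowan.
After the purchase, Sven holds 93% of Solent directly, and Hana's stake falls to 7%.
Sven holds 93% of Solent, so Sven controls Solent.
After the transaction, neither Sven nor any entity Sven controls holds a voting interest in Rowan, so Sven still does not control it.
No new person acquires control, so the clause is not triggered.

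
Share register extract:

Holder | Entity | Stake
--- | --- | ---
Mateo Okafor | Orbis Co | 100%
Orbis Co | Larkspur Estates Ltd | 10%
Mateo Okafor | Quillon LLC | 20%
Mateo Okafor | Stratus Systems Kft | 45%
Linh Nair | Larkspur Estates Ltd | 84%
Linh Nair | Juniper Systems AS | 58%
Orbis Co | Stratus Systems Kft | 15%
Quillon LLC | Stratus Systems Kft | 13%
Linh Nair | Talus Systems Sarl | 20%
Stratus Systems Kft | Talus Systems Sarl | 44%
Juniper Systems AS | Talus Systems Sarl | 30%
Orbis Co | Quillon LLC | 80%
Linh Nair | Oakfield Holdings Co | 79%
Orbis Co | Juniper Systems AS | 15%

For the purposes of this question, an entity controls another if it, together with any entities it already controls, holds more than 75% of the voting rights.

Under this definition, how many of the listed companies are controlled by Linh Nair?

Linh holds 79% of Oakfield, so Linh controls Oakfield.
Linh holds 84% of Larkspur, so Linh controls Larkspur.
No other company's threshold is met.
Linh controls 2 companies.

2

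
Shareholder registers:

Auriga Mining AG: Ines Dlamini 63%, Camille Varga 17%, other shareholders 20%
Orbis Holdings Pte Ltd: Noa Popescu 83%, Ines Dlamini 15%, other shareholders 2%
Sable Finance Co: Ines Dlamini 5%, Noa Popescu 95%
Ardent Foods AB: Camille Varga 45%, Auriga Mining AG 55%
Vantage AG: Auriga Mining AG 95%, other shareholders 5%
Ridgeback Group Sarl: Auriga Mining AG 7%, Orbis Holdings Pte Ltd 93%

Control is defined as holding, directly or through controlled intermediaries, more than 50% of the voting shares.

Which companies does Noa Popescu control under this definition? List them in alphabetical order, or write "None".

Noa holds 83% of Orbis, so Noa controls Orbis.
Noa holds 95% of Sable, so Noa controls Sable.
Orbis holds 93% of Ridgeback, so Noa controls Ridgeback.
No other company's threshold is met.

Orbis Holdings Pte Ltd, Ridgeback Group Sarl, Sable Finance Co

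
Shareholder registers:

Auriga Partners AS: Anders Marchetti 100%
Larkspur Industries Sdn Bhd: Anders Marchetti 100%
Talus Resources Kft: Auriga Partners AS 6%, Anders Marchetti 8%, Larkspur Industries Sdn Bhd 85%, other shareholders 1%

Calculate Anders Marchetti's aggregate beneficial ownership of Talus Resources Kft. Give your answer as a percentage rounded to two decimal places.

99.00%

Anders reaches Talus along 3 paths.
Via Auriga: 100% × 6% = 6%.
Direct stake: 8% = 8%.
Via Larkspur: 100% × 85% = 85%.
Total: 6% + 8% + 85% = 99%.
Rounded: 99.00%.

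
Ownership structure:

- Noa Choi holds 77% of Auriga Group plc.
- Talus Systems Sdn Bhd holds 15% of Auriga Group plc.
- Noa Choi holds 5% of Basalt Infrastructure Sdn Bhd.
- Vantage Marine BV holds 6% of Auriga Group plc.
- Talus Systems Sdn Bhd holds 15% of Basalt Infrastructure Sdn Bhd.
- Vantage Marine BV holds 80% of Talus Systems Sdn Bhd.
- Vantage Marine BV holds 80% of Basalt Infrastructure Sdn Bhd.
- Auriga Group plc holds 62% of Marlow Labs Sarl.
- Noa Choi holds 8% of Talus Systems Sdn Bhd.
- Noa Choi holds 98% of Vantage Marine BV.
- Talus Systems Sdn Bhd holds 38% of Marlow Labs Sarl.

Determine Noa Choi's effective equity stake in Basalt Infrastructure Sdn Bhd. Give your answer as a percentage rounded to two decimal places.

96.36%

Noa reaches Basalt along 4 paths.
Direct stake: 5% = 5%.
Via Vantage: 98% × 80% = 78.4%.
Via Talus: 8% × 15% = 1.2%.
Via Vantage → Talus: 98% × 80% × 15% = 11.76%.
Total: 5% + 78.4% + 1.2% + 11.76% = 96.36%.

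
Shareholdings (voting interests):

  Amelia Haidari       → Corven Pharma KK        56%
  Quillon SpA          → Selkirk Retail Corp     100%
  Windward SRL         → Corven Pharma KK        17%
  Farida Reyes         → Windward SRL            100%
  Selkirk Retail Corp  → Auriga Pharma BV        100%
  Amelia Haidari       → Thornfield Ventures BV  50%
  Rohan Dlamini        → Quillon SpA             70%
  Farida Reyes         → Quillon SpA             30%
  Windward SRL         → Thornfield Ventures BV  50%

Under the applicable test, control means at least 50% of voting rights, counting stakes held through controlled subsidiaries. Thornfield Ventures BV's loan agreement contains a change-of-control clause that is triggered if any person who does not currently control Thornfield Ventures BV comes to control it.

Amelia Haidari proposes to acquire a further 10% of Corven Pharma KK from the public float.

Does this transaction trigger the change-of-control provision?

No

The purchase changes only Amelia's holdings, so Amelia is the only person who could newly come to control Thornfield.
Amelia holds 50% of Thornfield, so Amelia controls Thornfield.
So Amelia already controls Thornfield before the transaction.
After the purchase, Amelia's direct stake in Corven rises to 56% + 10% = 66%.
Amelia controlled Thornfield already, so this is not a new person acquiring control; every other person's position is unchanged or reduced.
No new person acquires control, so the clause is not triggered.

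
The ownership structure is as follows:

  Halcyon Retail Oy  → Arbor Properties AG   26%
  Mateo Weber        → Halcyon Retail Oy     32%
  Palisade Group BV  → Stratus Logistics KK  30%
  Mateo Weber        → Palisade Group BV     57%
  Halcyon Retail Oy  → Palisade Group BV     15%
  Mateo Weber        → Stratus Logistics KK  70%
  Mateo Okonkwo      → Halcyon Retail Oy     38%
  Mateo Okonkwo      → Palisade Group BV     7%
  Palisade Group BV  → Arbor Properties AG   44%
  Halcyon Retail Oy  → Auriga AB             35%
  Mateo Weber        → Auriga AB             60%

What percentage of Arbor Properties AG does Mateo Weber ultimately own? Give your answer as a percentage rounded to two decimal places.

Mateo Weber reaches Arbor along 3 paths.
Via Palisade: 57% × 44% = 25.08%.
Via Halcyon → Palisade: 32% × 15% × 44% = 2.112%.
Via Halcyon: 32% × 26% = 8.32%.
Total: 25.08% + 2.112% + 8.32% = 35.512%.
Rounded: 35.51%.

35.51%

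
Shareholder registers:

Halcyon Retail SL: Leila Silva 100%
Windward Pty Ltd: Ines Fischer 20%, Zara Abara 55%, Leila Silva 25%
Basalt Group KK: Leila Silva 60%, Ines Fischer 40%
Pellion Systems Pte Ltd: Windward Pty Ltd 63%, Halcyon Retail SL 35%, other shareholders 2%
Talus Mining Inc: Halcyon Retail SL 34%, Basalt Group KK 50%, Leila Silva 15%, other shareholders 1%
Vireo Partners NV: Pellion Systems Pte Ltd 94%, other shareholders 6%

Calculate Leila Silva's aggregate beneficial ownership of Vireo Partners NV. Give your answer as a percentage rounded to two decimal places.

47.71%

Leila reaches Vireo along 2 paths.
Via Windward → Pellion: 25% × 63% × 94% = 14.805%.
Via Halcyon → Pellion: 100% × 35% × 94% = 32.9%.
Total: 14.805% + 32.9% = 47.705%.
Rounded: 47.71%.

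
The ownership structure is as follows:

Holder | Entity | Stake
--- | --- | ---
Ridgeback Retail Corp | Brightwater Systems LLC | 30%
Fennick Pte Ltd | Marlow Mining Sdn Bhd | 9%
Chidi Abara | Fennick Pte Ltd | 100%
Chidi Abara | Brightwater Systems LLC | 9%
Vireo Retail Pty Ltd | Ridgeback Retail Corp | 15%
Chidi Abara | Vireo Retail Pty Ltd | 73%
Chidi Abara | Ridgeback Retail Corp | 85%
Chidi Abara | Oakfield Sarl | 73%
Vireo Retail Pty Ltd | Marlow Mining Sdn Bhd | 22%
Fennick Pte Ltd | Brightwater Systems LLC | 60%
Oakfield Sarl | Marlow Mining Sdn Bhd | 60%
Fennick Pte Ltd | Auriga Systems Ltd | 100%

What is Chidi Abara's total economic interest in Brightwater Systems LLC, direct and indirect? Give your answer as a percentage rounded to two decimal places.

Chidi reaches Brightwater along 4 paths.
Via Vireo → Ridgeback: 73% × 15% × 30% = 3.285%.
Via Ridgeback: 85% × 30% = 25.5%.
Via Fennick: 100% × 60% = 60%.
Direct stake: 9% = 9%.
Total: 3.285% + 25.5% + 60% + 9% = 97.785%.
Rounded: 97.79%.

97.79%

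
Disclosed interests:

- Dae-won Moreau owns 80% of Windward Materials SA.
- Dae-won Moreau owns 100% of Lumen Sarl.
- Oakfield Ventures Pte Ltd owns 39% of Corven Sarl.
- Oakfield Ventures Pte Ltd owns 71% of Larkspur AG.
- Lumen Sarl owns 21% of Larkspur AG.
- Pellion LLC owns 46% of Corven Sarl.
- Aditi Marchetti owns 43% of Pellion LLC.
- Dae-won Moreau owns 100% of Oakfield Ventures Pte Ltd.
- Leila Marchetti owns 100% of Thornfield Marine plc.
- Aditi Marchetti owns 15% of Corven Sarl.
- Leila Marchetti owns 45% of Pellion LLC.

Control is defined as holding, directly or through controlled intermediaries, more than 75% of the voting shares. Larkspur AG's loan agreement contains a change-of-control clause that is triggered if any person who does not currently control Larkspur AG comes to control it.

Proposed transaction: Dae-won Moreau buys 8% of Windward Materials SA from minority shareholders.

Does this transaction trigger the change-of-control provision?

No

The purchase changes only Dae-won's holdings, so Dae-won is the only person who could newly come to control Larkspur.
Dae-won holds 100% of Oakfield, so Dae-won controls Oakfield.
Dae-won holds 100% of Lumen, so Dae-won controls Lumen.
Oakfield and Lumen together hold 71% + 21% = 92% of Larkspur, so Dae-won controls Larkspur.
So Dae-won already controls Larkspur before the transaction.
After the purchase, Dae-won's direct stake in Windward rises to 80% + 8% = 88%.
Dae-won controlled Larkspur already, so this is not a new person acquiring control; every other person's position is unchanged or reduced.
No new person acquires control, so the clause is not triggered.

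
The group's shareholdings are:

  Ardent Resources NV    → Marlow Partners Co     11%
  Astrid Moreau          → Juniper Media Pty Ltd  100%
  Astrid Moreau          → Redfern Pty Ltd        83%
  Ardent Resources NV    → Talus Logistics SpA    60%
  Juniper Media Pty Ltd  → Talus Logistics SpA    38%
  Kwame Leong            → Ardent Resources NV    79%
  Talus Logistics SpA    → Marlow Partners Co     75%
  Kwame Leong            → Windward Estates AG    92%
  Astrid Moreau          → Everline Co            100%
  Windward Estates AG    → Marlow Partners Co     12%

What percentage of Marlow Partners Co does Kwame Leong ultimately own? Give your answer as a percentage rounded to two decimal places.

Kwame reaches Marlow along 3 paths.
Via Ardent → Talus: 79% × 60% × 75% = 35.55%.
Via Ardent: 79% × 11% = 8.69%.
Via Windward: 92% × 12% = 11.04%.
Total: 35.55% + 8.69% + 11.04% = 55.28%.

55.28%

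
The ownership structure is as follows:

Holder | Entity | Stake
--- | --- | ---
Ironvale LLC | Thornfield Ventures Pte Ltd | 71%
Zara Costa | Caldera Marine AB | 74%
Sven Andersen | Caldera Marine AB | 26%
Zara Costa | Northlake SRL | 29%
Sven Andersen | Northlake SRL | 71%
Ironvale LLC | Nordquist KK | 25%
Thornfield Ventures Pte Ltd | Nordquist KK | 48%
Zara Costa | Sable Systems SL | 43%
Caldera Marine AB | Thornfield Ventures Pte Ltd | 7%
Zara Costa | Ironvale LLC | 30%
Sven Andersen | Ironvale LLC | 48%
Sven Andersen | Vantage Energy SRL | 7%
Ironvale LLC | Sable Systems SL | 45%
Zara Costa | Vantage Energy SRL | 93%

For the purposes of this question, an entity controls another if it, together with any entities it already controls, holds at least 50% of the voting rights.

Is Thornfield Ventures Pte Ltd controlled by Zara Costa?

Zara holds 93% of Vantage, so Zara controls Vantage.
Zara holds 74% of Caldera, so Zara controls Caldera.
In Thornfield, Zara's side holds only 7%, not ≥ 50%.
So Zara does not control Thornfield.

No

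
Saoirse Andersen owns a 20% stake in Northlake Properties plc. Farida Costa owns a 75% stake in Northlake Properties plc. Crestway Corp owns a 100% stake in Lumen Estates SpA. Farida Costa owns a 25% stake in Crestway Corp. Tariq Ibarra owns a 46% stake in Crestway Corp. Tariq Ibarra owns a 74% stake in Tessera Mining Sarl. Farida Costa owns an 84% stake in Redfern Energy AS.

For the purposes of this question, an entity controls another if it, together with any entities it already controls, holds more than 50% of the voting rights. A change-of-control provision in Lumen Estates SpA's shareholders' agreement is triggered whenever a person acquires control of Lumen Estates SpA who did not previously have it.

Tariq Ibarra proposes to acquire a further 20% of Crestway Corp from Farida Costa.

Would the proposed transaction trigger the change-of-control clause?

Yes

The purchase adds only to Tariq's holdings (Farida's stake shrinks), so Tariq is the only person who could newly come to control Lumen.
Tariq holds 74% of Tessera, so Tariq controls Tessera.
Neither Tariq nor any entity Tariq controls holds any voting interest in Lumen.
So before the transaction, Tariq does not control Lumen.
After the purchase, Tariq's direct stake in Crestway rises to 46% + 20% = 66%, and Farida's stake falls to 5%.
Tariq holds 66% of Crestway, so Tariq controls Crestway.
Crestway holds 100% of Lumen, so Tariq controls Lumen.
Tariq did not control Lumen before and does after, so the clause is triggered.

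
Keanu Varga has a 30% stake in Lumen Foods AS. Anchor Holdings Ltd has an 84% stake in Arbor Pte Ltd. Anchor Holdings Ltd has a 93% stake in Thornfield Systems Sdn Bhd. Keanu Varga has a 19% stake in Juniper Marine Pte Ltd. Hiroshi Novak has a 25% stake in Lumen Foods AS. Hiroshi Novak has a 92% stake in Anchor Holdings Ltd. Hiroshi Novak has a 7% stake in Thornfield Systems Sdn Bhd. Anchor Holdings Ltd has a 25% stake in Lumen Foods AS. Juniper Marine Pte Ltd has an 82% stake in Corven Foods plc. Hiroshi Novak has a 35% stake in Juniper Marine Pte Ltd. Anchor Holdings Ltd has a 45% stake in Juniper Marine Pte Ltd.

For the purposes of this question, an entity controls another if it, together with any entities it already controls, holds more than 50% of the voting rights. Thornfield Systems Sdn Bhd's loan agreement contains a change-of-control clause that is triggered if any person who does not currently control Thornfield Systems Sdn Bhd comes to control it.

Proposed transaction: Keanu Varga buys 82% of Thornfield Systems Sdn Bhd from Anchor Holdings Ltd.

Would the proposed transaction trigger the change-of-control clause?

Yes

The purchase adds only to Keanu's holdings (Anchor's stake shrinks), so Keanu is the only person who could newly come to control Thornfield.
Keanu's largest direct stake is 30% in Lumen, which does not meet the threshold, so Keanu controls no company.
Neither Keanu nor any entity Keanu controls holds any voting interest in Thornfield.
So before the transaction, Keanu does not control Thornfield.
After the purchase, Keanu holds 82% of Thornfield directly, and Anchor's stake falls to 11%.
Keanu holds 82% of Thornfield, so Keanu controls Thornfield.
Keanu did not control Thornfield before and does after, so the clause is triggered.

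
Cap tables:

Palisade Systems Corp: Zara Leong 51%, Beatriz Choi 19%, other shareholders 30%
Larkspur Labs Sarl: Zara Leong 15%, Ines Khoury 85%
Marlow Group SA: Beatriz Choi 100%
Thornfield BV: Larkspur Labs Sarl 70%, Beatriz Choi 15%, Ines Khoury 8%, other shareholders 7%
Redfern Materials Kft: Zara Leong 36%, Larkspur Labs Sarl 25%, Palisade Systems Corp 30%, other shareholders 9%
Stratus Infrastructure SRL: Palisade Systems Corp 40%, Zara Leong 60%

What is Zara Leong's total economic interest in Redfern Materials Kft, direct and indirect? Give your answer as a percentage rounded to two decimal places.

Zara reaches Redfern along 3 paths.
Direct stake: 36% = 36%.
Via Larkspur: 15% × 25% = 3.75%.
Via Palisade: 51% × 30% = 15.3%.
Total: 36% + 3.75% + 15.3% = 55.05%.

55.05%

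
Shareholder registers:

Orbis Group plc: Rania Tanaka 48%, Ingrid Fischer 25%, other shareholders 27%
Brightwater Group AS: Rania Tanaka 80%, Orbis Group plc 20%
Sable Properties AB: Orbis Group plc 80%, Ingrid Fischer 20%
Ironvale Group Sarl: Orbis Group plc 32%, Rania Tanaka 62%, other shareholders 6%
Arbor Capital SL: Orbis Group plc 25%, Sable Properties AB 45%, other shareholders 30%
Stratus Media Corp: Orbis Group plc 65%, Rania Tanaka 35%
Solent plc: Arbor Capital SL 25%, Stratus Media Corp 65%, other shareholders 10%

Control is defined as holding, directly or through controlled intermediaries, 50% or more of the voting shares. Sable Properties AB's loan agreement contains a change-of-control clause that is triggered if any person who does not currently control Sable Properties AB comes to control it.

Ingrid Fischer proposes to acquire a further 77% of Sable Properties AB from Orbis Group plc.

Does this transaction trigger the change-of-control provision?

Yes

The purchase adds only to Ingrid's holdings (Orbis's stake shrinks), so Ingrid is the only person who could newly come to control Sable.
Ingrid's largest direct stake is 25% in Orbis, which does not meet the threshold, so Ingrid controls no company.
In Sable, Ingrid's side holds only 20%, not ≥ 50%.
So before the transaction, Ingrid does not control Sable.
After the purchase, Ingrid's direct stake in Sable rises to 20% + 77% = 97%, and Orbis's stake falls to 3%.
Ingrid holds 97% of Sable, so Ingrid controls Sable.
Ingrid did not control Sable before and does after, so the clause is triggered.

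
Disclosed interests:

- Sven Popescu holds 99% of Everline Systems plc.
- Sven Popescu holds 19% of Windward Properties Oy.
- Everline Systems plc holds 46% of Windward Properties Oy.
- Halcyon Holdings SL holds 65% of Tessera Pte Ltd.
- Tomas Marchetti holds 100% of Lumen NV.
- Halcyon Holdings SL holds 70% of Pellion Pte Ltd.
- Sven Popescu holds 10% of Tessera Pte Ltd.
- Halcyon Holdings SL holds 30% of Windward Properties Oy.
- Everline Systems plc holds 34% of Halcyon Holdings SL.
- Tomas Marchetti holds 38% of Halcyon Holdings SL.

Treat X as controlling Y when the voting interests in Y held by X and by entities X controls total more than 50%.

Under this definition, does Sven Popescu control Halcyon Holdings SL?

No

Sven holds 99% of Everline, so Sven controls Everline.
Everline and Sven together hold 46% + 19% = 65% of Windward, so Sven controls Windward.
In Halcyon, Sven's side holds only 34%, not > 50%.
So Sven does not control Halcyon.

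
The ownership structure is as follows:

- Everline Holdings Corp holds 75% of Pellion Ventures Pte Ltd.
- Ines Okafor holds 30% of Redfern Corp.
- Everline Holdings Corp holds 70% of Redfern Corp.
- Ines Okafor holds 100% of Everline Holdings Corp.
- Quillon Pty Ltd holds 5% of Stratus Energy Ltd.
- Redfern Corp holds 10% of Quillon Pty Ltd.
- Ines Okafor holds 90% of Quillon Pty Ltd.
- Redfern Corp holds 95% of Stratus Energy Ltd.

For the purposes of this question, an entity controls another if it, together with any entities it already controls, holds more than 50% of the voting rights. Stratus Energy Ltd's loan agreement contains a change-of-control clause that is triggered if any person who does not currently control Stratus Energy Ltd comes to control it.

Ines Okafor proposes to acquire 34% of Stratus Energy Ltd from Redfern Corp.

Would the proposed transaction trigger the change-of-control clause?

The purchase adds only to Ines's holdings (Redfern's stake shrinks), so Ines is the only person who could newly come to control Stratus.
Ines holds 100% of Everline, so Ines controls Everline.
Ines and Everline together hold 30% + 70% = 100% of Redfern, so Ines controls Redfern.
Ines and Redfern together hold 90% + 10% = 100% of Quillon, so Ines controls Quillon.
Redfern and Quillon together hold 95% + 5% = 100% of Stratus, so Ines controls Stratus.
So Ines already controls Stratus before the transaction.
After the purchase, Ines holds 34% of Stratus directly, and Redfern's stake falls to 61%.
Ines controlled Stratus already, so this is not a new person acquiring control; every other person's position is unchanged or reduced.
No new person acquires control, so the clause is not triggered.

No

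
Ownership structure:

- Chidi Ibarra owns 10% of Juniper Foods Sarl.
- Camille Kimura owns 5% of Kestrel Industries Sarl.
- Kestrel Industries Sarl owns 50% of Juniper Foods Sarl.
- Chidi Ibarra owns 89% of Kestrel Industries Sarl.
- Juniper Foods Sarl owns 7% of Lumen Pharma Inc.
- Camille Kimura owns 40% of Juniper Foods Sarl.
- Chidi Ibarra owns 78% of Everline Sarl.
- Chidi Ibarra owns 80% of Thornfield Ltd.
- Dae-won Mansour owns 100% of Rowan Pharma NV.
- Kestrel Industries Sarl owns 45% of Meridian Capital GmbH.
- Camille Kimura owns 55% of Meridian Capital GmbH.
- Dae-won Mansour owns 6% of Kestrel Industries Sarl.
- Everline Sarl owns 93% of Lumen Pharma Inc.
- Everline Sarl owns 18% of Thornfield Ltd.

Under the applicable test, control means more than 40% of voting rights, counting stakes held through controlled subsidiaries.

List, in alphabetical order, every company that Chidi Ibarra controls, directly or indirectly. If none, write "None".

Chidi holds 89% of Kestrel, so Chidi controls Kestrel.
Chidi and Kestrel together hold 10% + 50% = 60% of Juniper, so Chidi controls Juniper.
Chidi holds 78% of Everline, so Chidi controls Everline.
Everline and Juniper together hold 93% + 7% = 100% of Lumen, so Chidi controls Lumen.
Kestrel holds 45% of Meridian, so Chidi controls Meridian.
Chidi and Everline together hold 80% + 18% = 98% of Thornfield, so Chidi controls Thornfield.
No other company's threshold is met.

Everline Sarl, Juniper Foods Sarl, Kestrel Industries Sarl, Lumen Pharma Inc, Meridian Capital GmbH, Thornfield Ltd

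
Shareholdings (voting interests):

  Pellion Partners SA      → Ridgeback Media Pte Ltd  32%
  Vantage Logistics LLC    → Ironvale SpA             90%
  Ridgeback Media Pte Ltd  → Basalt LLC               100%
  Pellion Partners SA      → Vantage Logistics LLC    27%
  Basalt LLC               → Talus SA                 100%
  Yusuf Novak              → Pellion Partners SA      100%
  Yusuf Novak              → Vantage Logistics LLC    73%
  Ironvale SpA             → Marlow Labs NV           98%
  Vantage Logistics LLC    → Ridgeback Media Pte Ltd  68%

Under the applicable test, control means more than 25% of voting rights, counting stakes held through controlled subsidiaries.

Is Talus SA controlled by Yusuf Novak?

Yusuf holds 100% of Pellion, so Yusuf controls Pellion.
Pellion and Yusuf together hold 27% + 73% = 100% of Vantage, so Yusuf controls Vantage.
Vantage and Pellion together hold 68% + 32% = 100% of Ridgeback, so Yusuf controls Ridgeback.
Ridgeback holds 100% of Basalt, so Yusuf controls Basalt.
Basalt holds 100% of Talus, so Yusuf controls Talus.

Yes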